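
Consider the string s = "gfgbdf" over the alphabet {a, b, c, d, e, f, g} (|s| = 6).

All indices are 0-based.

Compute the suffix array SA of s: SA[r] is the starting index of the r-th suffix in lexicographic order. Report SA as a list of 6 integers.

[3, 4, 5, 1, 2, 0]

rank→(start, suffix):
  0 → (3, 'bdf')
  1 → (4, 'df')
  2 → (5, 'f')
  3 → (1, 'fgbdf')
  4 → (2, 'gbdf')
  5 → (0, 'gfgbdf')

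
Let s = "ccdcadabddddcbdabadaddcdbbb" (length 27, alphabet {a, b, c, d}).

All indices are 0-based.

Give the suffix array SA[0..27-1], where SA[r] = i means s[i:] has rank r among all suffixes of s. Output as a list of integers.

[15, 6, 4, 17, 19, 26, 16, 25, 24, 13, 7, 3, 12, 0, 22, 1, 14, 5, 18, 23, 2, 11, 21, 10, 20, 9, 8]

rank | idx | suffix
   0 |  15 | abadaddcdbbb
   1 |   6 | abddddcbdabadaddcdbbb
   2 |   4 | adabddddcbdabadaddcdbbb
   3 |  17 | adaddcdbbb
   4 |  19 | addcdbbb
   5 |  26 | b
   6 |  16 | badaddcdbbb
   7 |  25 | bb
   8 |  24 | bbb
   9 |  13 | bdabadaddcdbbb
  10 |   7 | bddddcbdabadaddcdbbb
  11 |   3 | cadabddddcbdabadaddcdbbb
  12 |  12 | cbdabadaddcdbbb
  13 |   0 | ccdcadabddddcbdabadaddcdbbb
  14 |  22 | cdbbb
  15 |   1 | cdcadabddddcbdabadaddcdbbb
  16 |  14 | dabadaddcdbbb
  17 |   5 | dabddddcbdabadaddcdbbb
  18 |  18 | daddcdbbb
  19 |  23 | dbbb
  20 |   2 | dcadabddddcbdabadaddcdbbb
  21 |  11 | dcbdabadaddcdbbb
  22 |  21 | dcdbbb
  23 |  10 | ddcbdabadaddcdbbb
  24 |  20 | ddcdbbb
  25 |   9 | dddcbdabadaddcdbbb
  26 |   8 | ddddcbdabadaddcdbbb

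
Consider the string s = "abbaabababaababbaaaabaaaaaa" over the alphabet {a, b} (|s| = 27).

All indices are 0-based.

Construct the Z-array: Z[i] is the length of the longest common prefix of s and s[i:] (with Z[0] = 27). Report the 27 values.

[27, 0, 0, 1, 2, 0, 2, 0, 2, 0, 1, 2, 0, 5, 0, 0, 1, 1, 1, 2, 0, 1, 1, 1, 1, 1, 1]

Z[0]=27
i=1: outside box; Z[1]=0
i=2: outside box; Z[2]=0
i=3: outside box; Z[3]=1 extend→box=[3,4)
i=4: outside box; Z[4]=2 extend→box=[4,6)
i=5: min(r-i=1, Z[1]=0)=0; Z[5]=0
i=6: outside box; Z[6]=2 extend→box=[6,8)
i=7: min(r-i=1, Z[1]=0)=0; Z[7]=0
i=8: outside box; Z[8]=2 extend→box=[8,10)
i=9: min(r-i=1, Z[1]=0)=0; Z[9]=0
i=10: outside box; Z[10]=1 extend→box=[10,11)
i=11: outside box; Z[11]=2 extend→box=[11,13)
i=12: min(r-i=1, Z[1]=0)=0; Z[12]=0
i=13: outside box; Z[13]=5 extend→box=[13,18)
i=14: min(r-i=4, Z[1]=0)=0; Z[14]=0
i=15: min(r-i=3, Z[2]=0)=0; Z[15]=0
i=16: min(r-i=2, Z[3]=1)=1; Z[16]=1
i=17: min(r-i=1, Z[4]=2)=1; Z[17]=1
i=18: outside box; Z[18]=1 extend→box=[18,19)
i=19: outside box; Z[19]=2 extend→box=[19,21)
i=20: min(r-i=1, Z[1]=0)=0; Z[20]=0
i=21: outside box; Z[21]=1 extend→box=[21,22)
i=22: outside box; Z[22]=1 extend→box=[22,23)
i=23: outside box; Z[23]=1 extend→box=[23,24)
i=24: outside box; Z[24]=1 extend→box=[24,25)
i=25: outside box; Z[25]=1 extend→box=[25,26)
i=26: outside box; Z[26]=1 extend→box=[26,27)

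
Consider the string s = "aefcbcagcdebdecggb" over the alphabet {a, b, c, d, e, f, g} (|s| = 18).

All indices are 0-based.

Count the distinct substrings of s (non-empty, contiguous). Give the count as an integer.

rank→(start, suffix):
  0 → (0, 'aefcbcagcdebdecggb')
  1 → (6, 'agcdebdecggb')
  2 → (17, 'b')
  3 → (4, 'bcagcdebdecggb')
  4 → (11, 'bdecggb')
  5 → (5, 'cagcdebdecggb')
  6 → (3, 'cbcagcdebdecggb')
  7 → (8, 'cdebdecggb')
  8 → (14, 'cggb')
  9 → (9, 'debdecggb')
  10 → (12, 'decggb')
  11 → (10, 'ebdecggb')
  12 → (13, 'ecggb')
  13 → (1, 'efcbcagcdebdecggb')
  14 → (2, 'fcbcagcdebdecggb')
  15 → (16, 'gb')
  16 → (7, 'gcdebdecggb')
  17 → (15, 'ggb')

SA = [0, 6, 17, 4, 11, 5, 3, 8, 14, 9, 12, 10, 13, 1, 2, 16, 7, 15]
rank  pair      lcp
   1  s[0:],s[6:]  1  'a'
   2  s[6:],s[17:]  0  ''
   3  s[17:],s[4:]  1  'b'
   4  s[4:],s[11:]  1  'b'
   5  s[11:],s[5:]  0  ''
   6  s[5:],s[3:]  1  'c'
   7  s[3:],s[8:]  1  'c'
   8  s[8:],s[14:]  1  'c'
   9  s[14:],s[9:]  0  ''
  10  s[9:],s[12:]  2  'de'
  11  s[12:],s[10:]  0  ''
  12  s[10:],s[13:]  1  'e'
  13  s[13:],s[1:]  1  'e'
  14  s[1:],s[2:]  0  ''
  15  s[2:],s[16:]  0  ''
  16  s[16:],s[7:]  1  'g'
  17  s[7:],s[15:]  1  'g'

n(n+1)/2 = 18·19/2 = 171
Σ LCP = 0 + 1 + 0 + 1 + 1 + 0 + 1 + 1 + 1 + 0 + 2 + 0 + 1 + 1 + 0 + 0 + 1 + 1 = 12
distinct = 171 − 12 = 159

159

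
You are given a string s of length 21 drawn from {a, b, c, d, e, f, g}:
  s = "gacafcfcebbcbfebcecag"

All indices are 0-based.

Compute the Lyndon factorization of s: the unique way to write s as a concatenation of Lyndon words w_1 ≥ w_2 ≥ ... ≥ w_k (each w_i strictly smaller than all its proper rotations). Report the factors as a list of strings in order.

emit factor 1: 'g' (i=0, period=1)
emit factor 2: 'acafcfcebbcbfebcecag' (i=1, period=20)

["g", "acafcfcebbcbfebcecag"]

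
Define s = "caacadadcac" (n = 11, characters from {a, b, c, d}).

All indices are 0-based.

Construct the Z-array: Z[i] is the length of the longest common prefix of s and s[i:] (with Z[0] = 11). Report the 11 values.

[11, 0, 0, 2, 0, 0, 0, 0, 2, 0, 1]

Z[0]=11
i=1: i≥r, start 0; Z[1]=0
i=2: i≥r, start 0; Z[2]=0
i=3: i≥r, start 0; Z[3]=2 scan→box=[3,5)
i=4: min(r-i=1, Z[1]=0)=0; Z[4]=0
i=5: i≥r, start 0; Z[5]=0
i=6: i≥r, start 0; Z[6]=0
i=7: i≥r, start 0; Z[7]=0
i=8: i≥r, start 0; Z[8]=2 scan→box=[8,10)
i=9: min(r-i=1, Z[1]=0)=0; Z[9]=0
i=10: i≥r, start 0; Z[10]=1 scan→box=[10,11)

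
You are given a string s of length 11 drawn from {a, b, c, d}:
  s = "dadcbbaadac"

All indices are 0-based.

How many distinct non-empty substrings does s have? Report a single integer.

sorted suffixes:
  #0 SA[0]=6  'aadac'
  #1 SA[1]=9  'ac'
  #2 SA[2]=7  'adac'
  #3 SA[3]=1  'adcbbaadac'
  #4 SA[4]=5  'baadac'
  #5 SA[5]=4  'bbaadac'
  #6 SA[6]=10  'c'
  #7 SA[7]=3  'cbbaadac'
  #8 SA[8]=8  'dac'
  #9 SA[9]=0  'dadcbbaadac'
  #10 SA[10]=2  'dcbbaadac'

SA = [6, 9, 7, 1, 5, 4, 10, 3, 8, 0, 2]
[i] adj suffixes → lcp
  [1] 6/9 → 1 ('a')
  [2] 9/7 → 1 ('a')
  [3] 7/1 → 2 ('ad')
  [4] 1/5 → 0 ('')
  [5] 5/4 → 1 ('b')
  [6] 4/10 → 0 ('')
  [7] 10/3 → 1 ('c')
  [8] 3/8 → 0 ('')
  [9] 8/0 → 2 ('da')
  [10] 0/2 → 1 ('d')

n(n+1)/2 = 11·12/2 = 66
Σ LCP = 0 + 1 + 1 + 2 + 0 + 1 + 0 + 1 + 0 + 2 + 1 = 9
distinct = 66 − 9 = 57

57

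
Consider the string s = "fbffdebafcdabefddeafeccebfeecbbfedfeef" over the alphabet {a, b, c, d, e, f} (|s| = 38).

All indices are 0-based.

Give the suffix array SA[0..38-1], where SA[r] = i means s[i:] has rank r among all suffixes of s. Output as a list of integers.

sorted suffixes:
  #0 SA[0]=11  'abefddeafeccebfeecbbfedfeef'
  #1 SA[1]=7  'afcdabefddeafeccebfeecbbfedfeef'
  #2 SA[2]=18  'afeccebfeecbbfedfeef'
  #3 SA[3]=6  'bafcdabefddeafeccebfeecbbfedfeef'
  #4 SA[4]=29  'bbfedfeef'
  #5 SA[5]=12  'befddeafeccebfeecbbfedfeef'
  #6 SA[6]=30  'bfedfeef'
  #7 SA[7]=24  'bfeecbbfedfeef'
  #8 SA[8]=1  'bffdebafcdabefddeafeccebfeecbbfedfeef'
  #9 SA[9]=28  'cbbfedfeef'
  #10 SA[10]=21  'ccebfeecbbfedfeef'
  #11 SA[11]=9  'cdabefddeafeccebfeecbbfedfeef'
  #12 SA[12]=22  'cebfeecbbfedfeef'
  #13 SA[13]=10  'dabefddeafeccebfeecbbfedfeef'
  #14 SA[14]=15  'ddeafeccebfeecbbfedfeef'
  #15 SA[15]=16  'deafeccebfeecbbfedfeef'
  #16 SA[16]=4  'debafcdabefddeafeccebfeecbbfedfeef'
  #17 SA[17]=33  'dfeef'
  #18 SA[18]=17  'eafeccebfeecbbfedfeef'
  #19 SA[19]=5  'ebafcdabefddeafeccebfeecbbfedfeef'
  #20 SA[20]=23  'ebfeecbbfedfeef'
  #21 SA[21]=27  'ecbbfedfeef'
  #22 SA[22]=20  'eccebfeecbbfedfeef'
  #23 SA[23]=32  'edfeef'
  #24 SA[24]=26  'eecbbfedfeef'
  #25 SA[25]=35  'eef'
  #26 SA[26]=36  'ef'
  #27 SA[27]=13  'efddeafeccebfeecbbfedfeef'
  #28 SA[28]=37  'f'
  #29 SA[29]=0  'fbffdebafcdabefddeafeccebfeecbbfedfeef'
  #30 SA[30]=8  'fcdabefddeafeccebfeecbbfedfeef'
  #31 SA[31]=14  'fddeafeccebfeecbbfedfeef'
  #32 SA[32]=3  'fdebafcdabefddeafeccebfeecbbfedfeef'
  #33 SA[33]=19  'feccebfeecbbfedfeef'
  #34 SA[34]=31  'fedfeef'
  #35 SA[35]=25  'feecbbfedfeef'
  #36 SA[36]=34  'feef'
  #37 SA[37]=2  'ffdebafcdabefddeafeccebfeecbbfedfeef'

[11, 7, 18, 6, 29, 12, 30, 24, 1, 28, 21, 9, 22, 10, 15, 16, 4, 33, 17, 5, 23, 27, 20, 32, 26, 35, 36, 13, 37, 0, 8, 14, 3, 19, 31, 25, 34, 2]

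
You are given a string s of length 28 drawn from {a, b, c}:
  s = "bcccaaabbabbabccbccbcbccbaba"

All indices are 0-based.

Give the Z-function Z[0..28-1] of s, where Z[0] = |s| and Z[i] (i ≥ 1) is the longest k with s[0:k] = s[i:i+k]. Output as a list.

[28, 0, 0, 0, 0, 0, 0, 1, 1, 0, 1, 1, 0, 3, 0, 0, 3, 0, 0, 2, 0, 3, 0, 0, 1, 0, 1, 0]

Z[0]=28
i=1: fresh scan; Z[1]=0
i=2: fresh scan; Z[2]=0
i=3: fresh scan; Z[3]=0
i=4: fresh scan; Z[4]=0
i=5: fresh scan; Z[5]=0
i=6: fresh scan; Z[6]=0
i=7: fresh scan; Z[7]=1 grow→box=[7,8)
i=8: fresh scan; Z[8]=1 grow→box=[8,9)
i=9: fresh scan; Z[9]=0
i=10: fresh scan; Z[10]=1 grow→box=[10,11)
i=11: fresh scan; Z[11]=1 grow→box=[11,12)
i=12: fresh scan; Z[12]=0
i=13: fresh scan; Z[13]=3 grow→box=[13,16)
i=14: min(r-i=2, Z[1]=0)=0; Z[14]=0
i=15: min(r-i=1, Z[2]=0)=0; Z[15]=0
i=16: fresh scan; Z[16]=3 grow→box=[16,19)
i=17: min(r-i=2, Z[1]=0)=0; Z[17]=0
i=18: min(r-i=1, Z[2]=0)=0; Z[18]=0
i=19: fresh scan; Z[19]=2 grow→box=[19,21)
i=20: min(r-i=1, Z[1]=0)=0; Z[20]=0
i=21: fresh scan; Z[21]=3 grow→box=[21,24)
i=22: min(r-i=2, Z[1]=0)=0; Z[22]=0
i=23: min(r-i=1, Z[2]=0)=0; Z[23]=0
i=24: fresh scan; Z[24]=1 grow→box=[24,25)
i=25: fresh scan; Z[25]=0
i=26: fresh scan; Z[26]=1 grow→box=[26,27)
i=27: fresh scan; Z[27]=0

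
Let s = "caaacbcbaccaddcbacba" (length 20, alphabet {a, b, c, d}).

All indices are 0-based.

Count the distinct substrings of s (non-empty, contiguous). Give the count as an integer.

rank→(start, suffix):
  0 → (19, 'a')
  1 → (1, 'aaacbcbaccaddcbacba')
  2 → (2, 'aacbcbaccaddcbacba')
  3 → (16, 'acba')
  4 → (3, 'acbcbaccaddcbacba')
  5 → (8, 'accaddcbacba')
  6 → (11, 'addcbacba')
  7 → (18, 'ba')
  8 → (15, 'bacba')
  9 → (7, 'baccaddcbacba')
  10 → (5, 'bcbaccaddcbacba')
  11 → (0, 'caaacbcbaccaddcbacba')
  12 → (10, 'caddcbacba')
  13 → (17, 'cba')
  14 → (14, 'cbacba')
  15 → (6, 'cbaccaddcbacba')
  16 → (4, 'cbcbaccaddcbacba')
  17 → (9, 'ccaddcbacba')
  18 → (13, 'dcbacba')
  19 → (12, 'ddcbacba')

SA = [19, 1, 2, 16, 3, 8, 11, 18, 15, 7, 5, 0, 10, 17, 14, 6, 4, 9, 13, 12]
i: (SA[i-1],SA[i]) lcp shared
  1: (19,1) 1 'a'
  2: (1,2) 2 'aa'
  3: (2,16) 1 'a'
  4: (16,3) 3 'acb'
  5: (3,8) 2 'ac'
  6: (8,11) 1 'a'
  7: (11,18) 0 ''
  8: (18,15) 2 'ba'
  9: (15,7) 3 'bac'
  10: (7,5) 1 'b'
  11: (5,0) 0 ''
  12: (0,10) 2 'ca'
  13: (10,17) 1 'c'
  14: (17,14) 3 'cba'
  15: (14,6) 4 'cbac'
  16: (6,4) 2 'cb'
  17: (4,9) 1 'c'
  18: (9,13) 0 ''
  19: (13,12) 1 'd'

n(n+1)/2 = 20·21/2 = 210
Σ LCP = 0 + 1 + 2 + 1 + 3 + 2 + 1 + 0 + 2 + 3 + 1 + 0 + 2 + 1 + 3 + 4 + 2 + 1 + 0 + 1 = 30
distinct = 210 − 30 = 180

180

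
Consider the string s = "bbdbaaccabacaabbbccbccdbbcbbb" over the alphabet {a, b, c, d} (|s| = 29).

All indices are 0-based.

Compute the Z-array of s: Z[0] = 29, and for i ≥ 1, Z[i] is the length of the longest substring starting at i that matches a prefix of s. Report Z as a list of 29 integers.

[29, 1, 0, 1, 0, 0, 0, 0, 0, 1, 0, 0, 0, 0, 2, 2, 1, 0, 0, 1, 0, 0, 0, 2, 1, 0, 2, 2, 1]

Z[0]=29
i=1: fresh scan; Z[1]=1 scan→box=[1,2)
i=2: fresh scan; Z[2]=0
i=3: fresh scan; Z[3]=1 scan→box=[3,4)
i=4: fresh scan; Z[4]=0
i=5: fresh scan; Z[5]=0
i=6: fresh scan; Z[6]=0
i=7: fresh scan; Z[7]=0
i=8: fresh scan; Z[8]=0
i=9: fresh scan; Z[9]=1 scan→box=[9,10)
i=10: fresh scan; Z[10]=0
i=11: fresh scan; Z[11]=0
i=12: fresh scan; Z[12]=0
i=13: fresh scan; Z[13]=0
i=14: fresh scan; Z[14]=2 scan→box=[14,16)
i=15: min(r-i=1, Z[1]=1)=1; Z[15]=2 scan→box=[15,17)
i=16: min(r-i=1, Z[1]=1)=1; Z[16]=1
i=17: fresh scan; Z[17]=0
i=18: fresh scan; Z[18]=0
i=19: fresh scan; Z[19]=1 scan→box=[19,20)
i=20: fresh scan; Z[20]=0
i=21: fresh scan; Z[21]=0
i=22: fresh scan; Z[22]=0
i=23: fresh scan; Z[23]=2 scan→box=[23,25)
i=24: min(r-i=1, Z[1]=1)=1; Z[24]=1
i=25: fresh scan; Z[25]=0
i=26: fresh scan; Z[26]=2 scan→box=[26,28)
i=27: min(r-i=1, Z[1]=1)=1; Z[27]=2 scan→box=[27,29)
i=28: min(r-i=1, Z[1]=1)=1; Z[28]=1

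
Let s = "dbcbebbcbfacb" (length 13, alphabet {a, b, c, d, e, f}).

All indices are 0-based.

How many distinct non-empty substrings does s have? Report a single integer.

sorted suffixes:
  #0 SA[0]=10  'acb'
  #1 SA[1]=12  'b'
  #2 SA[2]=5  'bbcbfacb'
  #3 SA[3]=1  'bcbebbcbfacb'
  #4 SA[4]=6  'bcbfacb'
  #5 SA[5]=3  'bebbcbfacb'
  #6 SA[6]=8  'bfacb'
  #7 SA[7]=11  'cb'
  #8 SA[8]=2  'cbebbcbfacb'
  #9 SA[9]=7  'cbfacb'
  #10 SA[10]=0  'dbcbebbcbfacb'
  #11 SA[11]=4  'ebbcbfacb'
  #12 SA[12]=9  'facb'

SA = [10, 12, 5, 1, 6, 3, 8, 11, 2, 7, 0, 4, 9]
rank  pair      lcp
   1  s[10:],s[12:]  0  ''
   2  s[12:],s[5:]  1  'b'
   3  s[5:],s[1:]  1  'b'
   4  s[1:],s[6:]  3  'bcb'
   5  s[6:],s[3:]  1  'b'
   6  s[3:],s[8:]  1  'b'
   7  s[8:],s[11:]  0  ''
   8  s[11:],s[2:]  2  'cb'
   9  s[2:],s[7:]  2  'cb'
  10  s[7:],s[0:]  0  ''
  11  s[0:],s[4:]  0  ''
  12  s[4:],s[9:]  0  ''

n(n+1)/2 = 13·14/2 = 91
Σ LCP = 0 + 0 + 1 + 1 + 3 + 1 + 1 + 0 + 2 + 2 + 0 + 0 + 0 = 11
distinct = 91 − 11 = 80

80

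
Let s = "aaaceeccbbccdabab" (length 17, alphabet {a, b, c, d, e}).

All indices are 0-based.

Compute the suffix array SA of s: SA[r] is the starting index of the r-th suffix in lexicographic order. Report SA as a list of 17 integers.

[0, 1, 15, 13, 2, 16, 14, 8, 9, 7, 6, 10, 11, 3, 12, 5, 4]

rank→(start, suffix):
  0 → (0, 'aaaceeccbbccdabab')
  1 → (1, 'aaceeccbbccdabab')
  2 → (15, 'ab')
  3 → (13, 'abab')
  4 → (2, 'aceeccbbccdabab')
  5 → (16, 'b')
  6 → (14, 'bab')
  7 → (8, 'bbccdabab')
  8 → (9, 'bccdabab')
  9 → (7, 'cbbccdabab')
  10 → (6, 'ccbbccdabab')
  11 → (10, 'ccdabab')
  12 → (11, 'cdabab')
  13 → (3, 'ceeccbbccdabab')
  14 → (12, 'dabab')
  15 → (5, 'eccbbccdabab')
  16 → (4, 'eeccbbccdabab')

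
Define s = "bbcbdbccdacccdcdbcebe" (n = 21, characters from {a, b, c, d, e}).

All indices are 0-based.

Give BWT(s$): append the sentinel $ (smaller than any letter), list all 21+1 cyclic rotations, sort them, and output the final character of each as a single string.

ed$bddcebabccdcbcbccbc

rank  rotation                last
    0  $bbcbdbccdacccdcdbcebe  e
    1  acccdcdbcebe$bbcbdbccd  d
    2  bbcbdbccdacccdcdbcebe$  $
    3  bcbdbccdacccdcdbcebe$b  b
    4  bccdacccdcdbcebe$bbcbd  d
    5  bcebe$bbcbdbccdacccdcd  d
    6  bdbccdacccdcdbcebe$bbc  c
    7  be$bbcbdbccdacccdcdbce  e
    8  cbdbccdacccdcdbcebe$bb  b
    9  cccdcdbcebe$bbcbdbccda  a
   10  ccdacccdcdbcebe$bbcbdb  b
   11  ccdcdbcebe$bbcbdbccdac  c
   12  cdacccdcdbcebe$bbcbdbc  c
   13  cdbcebe$bbcbdbccdacccd  d
   14  cdcdbcebe$bbcbdbccdacc  c
   15  cebe$bbcbdbccdacccdcdb  b
   16  dacccdcdbcebe$bbcbdbcc  c
   17  dbccdacccdcdbcebe$bbcb  b
   18  dbcebe$bbcbdbccdacccdc  c
   19  dcdbcebe$bbcbdbccdaccc  c
   20  e$bbcbdbccdacccdcdbceb  b
   21  ebe$bbcbdbccdacccdcdbc  c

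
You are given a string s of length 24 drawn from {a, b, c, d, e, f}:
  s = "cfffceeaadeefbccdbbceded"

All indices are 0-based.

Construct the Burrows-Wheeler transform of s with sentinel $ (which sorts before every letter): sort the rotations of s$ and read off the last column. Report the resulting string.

deadfbbcbf$eceaedccdeeffc

rank  rotation                   last
    0  $cfffceeaadeefbccdbbceded  d
    1  aadeefbccdbbceded$cfffcee  e
    2  adeefbccdbbceded$cfffceea  a
    3  bbceded$cfffceeaadeefbccd  d
    4  bccdbbceded$cfffceeaadeef  f
    5  bceded$cfffceeaadeefbccdb  b
    6  ccdbbceded$cfffceeaadeefb  b
    7  cdbbceded$cfffceeaadeefbc  c
    8  ceded$cfffceeaadeefbccdbb  b
    9  ceeaadeefbccdbbceded$cfff  f
   10  cfffceeaadeefbccdbbceded$  $
   11  d$cfffceeaadeefbccdbbcede  e
   12  dbbceded$cfffceeaadeefbcc  c
   13  ded$cfffceeaadeefbccdbbce  e
   14  deefbccdbbceded$cfffceeaa  a
   15  eaadeefbccdbbceded$cfffce  e
   16  ed$cfffceeaadeefbccdbbced  d
   17  eded$cfffceeaadeefbccdbbc  c
   18  eeaadeefbccdbbceded$cfffc  c
   19  eefbccdbbceded$cfffceeaad  d
   20  efbccdbbceded$cfffceeaade  e
   21  fbccdbbceded$cfffceeaadee  e
   22  fceeaadeefbccdbbceded$cff  f
   23  ffceeaadeefbccdbbceded$cf  f
   24  fffceeaadeefbccdbbceded$c  c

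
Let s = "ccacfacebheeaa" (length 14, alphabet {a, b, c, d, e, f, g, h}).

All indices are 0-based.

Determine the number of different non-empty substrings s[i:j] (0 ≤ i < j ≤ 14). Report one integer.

96

sorted suffixes:
  #0 SA[0]=13  'a'
  #1 SA[1]=12  'aa'
  #2 SA[2]=5  'acebheeaa'
  #3 SA[3]=2  'acfacebheeaa'
  #4 SA[4]=8  'bheeaa'
  #5 SA[5]=1  'cacfacebheeaa'
  #6 SA[6]=0  'ccacfacebheeaa'
  #7 SA[7]=6  'cebheeaa'
  #8 SA[8]=3  'cfacebheeaa'
  #9 SA[9]=11  'eaa'
  #10 SA[10]=7  'ebheeaa'
  #11 SA[11]=10  'eeaa'
  #12 SA[12]=4  'facebheeaa'
  #13 SA[13]=9  'heeaa'

SA = [13, 12, 5, 2, 8, 1, 0, 6, 3, 11, 7, 10, 4, 9]
rank  pair      lcp
   1  s[13:],s[12:]  1  'a'
   2  s[12:],s[5:]  1  'a'
   3  s[5:],s[2:]  2  'ac'
   4  s[2:],s[8:]  0  ''
   5  s[8:],s[1:]  0  ''
   6  s[1:],s[0:]  1  'c'
   7  s[0:],s[6:]  1  'c'
   8  s[6:],s[3:]  1  'c'
   9  s[3:],s[11:]  0  ''
  10  s[11:],s[7:]  1  'e'
  11  s[7:],s[10:]  1  'e'
  12  s[10:],s[4:]  0  ''
  13  s[4:],s[9:]  0  ''

n(n+1)/2 = 14·15/2 = 105
Σ LCP = 0 + 1 + 1 + 2 + 0 + 0 + 1 + 1 + 1 + 0 + 1 + 1 + 0 + 0 = 9
distinct = 105 − 9 = 96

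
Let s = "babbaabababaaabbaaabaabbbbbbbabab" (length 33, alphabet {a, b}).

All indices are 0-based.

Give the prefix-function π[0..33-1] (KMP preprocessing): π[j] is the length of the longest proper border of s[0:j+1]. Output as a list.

π[0] = 0
j=1 s[j]='a': π[1]=0 (border '')
j=2 s[j]='b': π[2]=1 (border 'b')
j=3 s[j]='b': k: 1→0; π[3]=1 (border 'b')
j=4 s[j]='a': π[4]=2 (border 'ba')
j=5 s[j]='a': k: 2→0; π[5]=0 (border '')
j=6 s[j]='b': π[6]=1 (border 'b')
j=7 s[j]='a': π[7]=2 (border 'ba')
j=8 s[j]='b': π[8]=3 (border 'bab')
j=9 s[j]='a': k: 3→1; π[9]=2 (border 'ba')
j=10 s[j]='b': π[10]=3 (border 'bab')
j=11 s[j]='a': k: 3→1; π[11]=2 (border 'ba')
j=12 s[j]='a': k: 2→0; π[12]=0 (border '')
j=13 s[j]='a': π[13]=0 (border '')
j=14 s[j]='b': π[14]=1 (border 'b')
j=15 s[j]='b': k: 1→0; π[15]=1 (border 'b')
j=16 s[j]='a': π[16]=2 (border 'ba')
j=17 s[j]='a': k: 2→0; π[17]=0 (border '')
j=18 s[j]='a': π[18]=0 (border '')
j=19 s[j]='b': π[19]=1 (border 'b')
j=20 s[j]='a': π[20]=2 (border 'ba')
j=21 s[j]='a': k: 2→0; π[21]=0 (border '')
j=22 s[j]='b': π[22]=1 (border 'b')
j=23 s[j]='b': k: 1→0; π[23]=1 (border 'b')
j=24 s[j]='b': k: 1→0; π[24]=1 (border 'b')
j=25 s[j]='b': k: 1→0; π[25]=1 (border 'b')
j=26 s[j]='b': k: 1→0; π[26]=1 (border 'b')
j=27 s[j]='b': k: 1→0; π[27]=1 (border 'b')
j=28 s[j]='b': k: 1→0; π[28]=1 (border 'b')
j=29 s[j]='a': π[29]=2 (border 'ba')
j=30 s[j]='b': π[30]=3 (border 'bab')
j=31 s[j]='a': k: 3→1; π[31]=2 (border 'ba')
j=32 s[j]='b': π[32]=3 (border 'bab')

[0, 0, 1, 1, 2, 0, 1, 2, 3, 2, 3, 2, 0, 0, 1, 1, 2, 0, 0, 1, 2, 0, 1, 1, 1, 1, 1, 1, 1, 2, 3, 2, 3]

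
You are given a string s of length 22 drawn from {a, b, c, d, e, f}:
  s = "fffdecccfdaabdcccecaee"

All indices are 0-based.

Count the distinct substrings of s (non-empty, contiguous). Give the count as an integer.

230

sorted suffixes:
  #0 SA[0]=10  'aabdcccecaee'
  #1 SA[1]=11  'abdcccecaee'
  #2 SA[2]=19  'aee'
  #3 SA[3]=12  'bdcccecaee'
  #4 SA[4]=18  'caee'
  #5 SA[5]=14  'cccecaee'
  #6 SA[6]=5  'cccfdaabdcccecaee'
  #7 SA[7]=15  'ccecaee'
  #8 SA[8]=6  'ccfdaabdcccecaee'
  #9 SA[9]=16  'cecaee'
  #10 SA[10]=7  'cfdaabdcccecaee'
  #11 SA[11]=9  'daabdcccecaee'
  #12 SA[12]=13  'dcccecaee'
  #13 SA[13]=3  'decccfdaabdcccecaee'
  #14 SA[14]=21  'e'
  #15 SA[15]=17  'ecaee'
  #16 SA[16]=4  'ecccfdaabdcccecaee'
  #17 SA[17]=20  'ee'
  #18 SA[18]=8  'fdaabdcccecaee'
  #19 SA[19]=2  'fdecccfdaabdcccecaee'
  #20 SA[20]=1  'ffdecccfdaabdcccecaee'
  #21 SA[21]=0  'fffdecccfdaabdcccecaee'

SA = [10, 11, 19, 12, 18, 14, 5, 15, 6, 16, 7, 9, 13, 3, 21, 17, 4, 20, 8, 2, 1, 0]
i: (SA[i-1],SA[i]) lcp shared
  1: (10,11) 1 'a'
  2: (11,19) 1 'a'
  3: (19,12) 0 ''
  4: (12,18) 0 ''
  5: (18,14) 1 'c'
  6: (14,5) 3 'ccc'
  7: (5,15) 2 'cc'
  8: (15,6) 2 'cc'
  9: (6,16) 1 'c'
  10: (16,7) 1 'c'
  11: (7,9) 0 ''
  12: (9,13) 1 'd'
  13: (13,3) 1 'd'
  14: (3,21) 0 ''
  15: (21,17) 1 'e'
  16: (17,4) 2 'ec'
  17: (4,20) 1 'e'
  18: (20,8) 0 ''
  19: (8,2) 2 'fd'
  20: (2,1) 1 'f'
  21: (1,0) 2 'ff'

n(n+1)/2 = 22·23/2 = 253
Σ LCP = 0 + 1 + 1 + 0 + 0 + 1 + 3 + 2 + 2 + 1 + 1 + 0 + 1 + 1 + 0 + 1 + 2 + 1 + 0 + 2 + 1 + 2 = 23
distinct = 253 − 23 = 230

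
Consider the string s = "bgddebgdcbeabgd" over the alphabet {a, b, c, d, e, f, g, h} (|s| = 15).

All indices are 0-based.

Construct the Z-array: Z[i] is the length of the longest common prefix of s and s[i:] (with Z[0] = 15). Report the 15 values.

[15, 0, 0, 0, 0, 3, 0, 0, 0, 1, 0, 0, 3, 0, 0]

Z[0]=15
i=1: outside box; Z[1]=0
i=2: outside box; Z[2]=0
i=3: outside box; Z[3]=0
i=4: outside box; Z[4]=0
i=5: outside box; Z[5]=3 extend→box=[5,8)
i=6: min(r-i=2, Z[1]=0)=0; Z[6]=0
i=7: min(r-i=1, Z[2]=0)=0; Z[7]=0
i=8: outside box; Z[8]=0
i=9: outside box; Z[9]=1 extend→box=[9,10)
i=10: outside box; Z[10]=0
i=11: outside box; Z[11]=0
i=12: outside box; Z[12]=3 extend→box=[12,15)
i=13: min(r-i=2, Z[1]=0)=0; Z[13]=0
i=14: min(r-i=1, Z[2]=0)=0; Z[14]=0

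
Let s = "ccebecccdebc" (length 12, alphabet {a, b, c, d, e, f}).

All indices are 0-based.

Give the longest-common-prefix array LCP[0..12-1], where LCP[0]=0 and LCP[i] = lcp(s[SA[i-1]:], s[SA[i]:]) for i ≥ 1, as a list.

[0, 1, 0, 1, 2, 2, 1, 1, 0, 0, 2, 1]

rank→(start, suffix):
  0 → (10, 'bc')
  1 → (3, 'becccdebc')
  2 → (11, 'c')
  3 → (5, 'cccdebc')
  4 → (6, 'ccdebc')
  5 → (0, 'ccebecccdebc')
  6 → (7, 'cdebc')
  7 → (1, 'cebecccdebc')
  8 → (8, 'debc')
  9 → (9, 'ebc')
  10 → (2, 'ebecccdebc')
  11 → (4, 'ecccdebc')

SA = [10, 3, 11, 5, 6, 0, 7, 1, 8, 9, 2, 4]
[i] adj suffixes → lcp
  [1] 10/3 → 1 ('b')
  [2] 3/11 → 0 ('')
  [3] 11/5 → 1 ('c')
  [4] 5/6 → 2 ('cc')
  [5] 6/0 → 2 ('cc')
  [6] 0/7 → 1 ('c')
  [7] 7/1 → 1 ('c')
  [8] 1/8 → 0 ('')
  [9] 8/9 → 0 ('')
  [10] 9/2 → 2 ('eb')
  [11] 2/4 → 1 ('e')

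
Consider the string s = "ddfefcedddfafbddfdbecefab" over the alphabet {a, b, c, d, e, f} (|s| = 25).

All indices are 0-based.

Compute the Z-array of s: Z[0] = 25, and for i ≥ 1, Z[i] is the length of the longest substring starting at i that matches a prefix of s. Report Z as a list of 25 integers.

Z[0]=25
i=1: outside box; Z[1]=1 grow→box=[1,2)
i=2: outside box; Z[2]=0
i=3: outside box; Z[3]=0
i=4: outside box; Z[4]=0
i=5: outside box; Z[5]=0
i=6: outside box; Z[6]=0
i=7: outside box; Z[7]=2 grow→box=[7,9)
i=8: min(r-i=1, Z[1]=1)=1; Z[8]=3 grow→box=[8,11)
i=9: min(r-i=2, Z[1]=1)=1; Z[9]=1
i=10: min(r-i=1, Z[2]=0)=0; Z[10]=0
i=11: outside box; Z[11]=0
i=12: outside box; Z[12]=0
i=13: outside box; Z[13]=0
i=14: outside box; Z[14]=3 grow→box=[14,17)
i=15: min(r-i=2, Z[1]=1)=1; Z[15]=1
i=16: min(r-i=1, Z[2]=0)=0; Z[16]=0
i=17: outside box; Z[17]=1 grow→box=[17,18)
i=18: outside box; Z[18]=0
i=19: outside box; Z[19]=0
i=20: outside box; Z[20]=0
i=21: outside box; Z[21]=0
i=22: outside box; Z[22]=0
i=23: outside box; Z[23]=0
i=24: outside box; Z[24]=0

[25, 1, 0, 0, 0, 0, 0, 2, 3, 1, 0, 0, 0, 0, 3, 1, 0, 1, 0, 0, 0, 0, 0, 0, 0]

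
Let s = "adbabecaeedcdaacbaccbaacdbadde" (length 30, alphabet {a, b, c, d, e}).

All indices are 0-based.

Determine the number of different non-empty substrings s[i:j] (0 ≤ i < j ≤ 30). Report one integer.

427

rank | idx | suffix
   0 |  13 | aacbaccbaacdbadde
   1 |  21 | aacdbadde
   2 |   3 | abecaeedcdaacbaccbaacdbadde
   3 |  14 | acbaccbaacdbadde
   4 |  17 | accbaacdbadde
   5 |  22 | acdbadde
   6 |   0 | adbabecaeedcdaacbaccbaacdbadde
   7 |  26 | adde
   8 |   7 | aeedcdaacbaccbaacdbadde
   9 |  20 | baacdbadde
  10 |   2 | babecaeedcdaacbaccbaacdbadde
  11 |  16 | baccbaacdbadde
  12 |  25 | badde
  13 |   4 | becaeedcdaacbaccbaacdbadde
  14 |   6 | caeedcdaacbaccbaacdbadde
  15 |  19 | cbaacdbadde
  16 |  15 | cbaccbaacdbadde
  17 |  18 | ccbaacdbadde
  18 |  11 | cdaacbaccbaacdbadde
  19 |  23 | cdbadde
  20 |  12 | daacbaccbaacdbadde
  21 |   1 | dbabecaeedcdaacbaccbaacdbadde
  22 |  24 | dbadde
  23 |  10 | dcdaacbaccbaacdbadde
  24 |  27 | dde
  25 |  28 | de
  26 |  29 | e
  27 |   5 | ecaeedcdaacbaccbaacdbadde
  28 |   9 | edcdaacbaccbaacdbadde
  29 |   8 | eedcdaacbaccbaacdbadde

SA = [13, 21, 3, 14, 17, 22, 0, 26, 7, 20, 2, 16, 25, 4, 6, 19, 15, 18, 11, 23, 12, 1, 24, 10, 27, 28, 29, 5, 9, 8]
[i] adj suffixes → lcp
  [1] 13/21 → 3 ('aac')
  [2] 21/3 → 1 ('a')
  [3] 3/14 → 1 ('a')
  [4] 14/17 → 2 ('ac')
  [5] 17/22 → 2 ('ac')
  [6] 22/0 → 1 ('a')
  [7] 0/26 → 2 ('ad')
  [8] 26/7 → 1 ('a')
  [9] 7/20 → 0 ('')
  [10] 20/2 → 2 ('ba')
  [11] 2/16 → 2 ('ba')
  [12] 16/25 → 2 ('ba')
  [13] 25/4 → 1 ('b')
  [14] 4/6 → 0 ('')
  [15] 6/19 → 1 ('c')
  [16] 19/15 → 3 ('cba')
  [17] 15/18 → 1 ('c')
  [18] 18/11 → 1 ('c')
  [19] 11/23 → 2 ('cd')
  [20] 23/12 → 0 ('')
  [21] 12/1 → 1 ('d')
  [22] 1/24 → 3 ('dba')
  [23] 24/10 → 1 ('d')
  [24] 10/27 → 1 ('d')
  [25] 27/28 → 1 ('d')
  [26] 28/29 → 0 ('')
  [27] 29/5 → 1 ('e')
  [28] 5/9 → 1 ('e')
  [29] 9/8 → 1 ('e')

n(n+1)/2 = 30·31/2 = 465
Σ LCP = 0 + 3 + 1 + 1 + 2 + 2 + 1 + 2 + 1 + 0 + 2 + 2 + 2 + 1 + 0 + 1 + 3 + 1 + 1 + 2 + 0 + 1 + 3 + 1 + 1 + 1 + 0 + 1 + 1 + 1 = 38
distinct = 465 − 38 = 427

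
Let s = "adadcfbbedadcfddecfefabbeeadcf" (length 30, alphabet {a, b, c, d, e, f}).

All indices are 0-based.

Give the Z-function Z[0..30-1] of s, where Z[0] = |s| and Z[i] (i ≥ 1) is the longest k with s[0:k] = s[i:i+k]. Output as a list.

[30, 0, 2, 0, 0, 0, 0, 0, 0, 0, 2, 0, 0, 0, 0, 0, 0, 0, 0, 0, 0, 1, 0, 0, 0, 0, 2, 0, 0, 0]

Z[0]=30
i=1: fresh scan; Z[1]=0
i=2: fresh scan; Z[2]=2 scan→box=[2,4)
i=3: min(r-i=1, Z[1]=0)=0; Z[3]=0
i=4: fresh scan; Z[4]=0
i=5: fresh scan; Z[5]=0
i=6: fresh scan; Z[6]=0
i=7: fresh scan; Z[7]=0
i=8: fresh scan; Z[8]=0
i=9: fresh scan; Z[9]=0
i=10: fresh scan; Z[10]=2 scan→box=[10,12)
i=11: min(r-i=1, Z[1]=0)=0; Z[11]=0
i=12: fresh scan; Z[12]=0
i=13: fresh scan; Z[13]=0
i=14: fresh scan; Z[14]=0
i=15: fresh scan; Z[15]=0
i=16: fresh scan; Z[16]=0
i=17: fresh scan; Z[17]=0
i=18: fresh scan; Z[18]=0
i=19: fresh scan; Z[19]=0
i=20: fresh scan; Z[20]=0
i=21: fresh scan; Z[21]=1 scan→box=[21,22)
i=22: fresh scan; Z[22]=0
i=23: fresh scan; Z[23]=0
i=24: fresh scan; Z[24]=0
i=25: fresh scan; Z[25]=0
i=26: fresh scan; Z[26]=2 scan→box=[26,28)
i=27: min(r-i=1, Z[1]=0)=0; Z[27]=0
i=28: fresh scan; Z[28]=0
i=29: fresh scan; Z[29]=0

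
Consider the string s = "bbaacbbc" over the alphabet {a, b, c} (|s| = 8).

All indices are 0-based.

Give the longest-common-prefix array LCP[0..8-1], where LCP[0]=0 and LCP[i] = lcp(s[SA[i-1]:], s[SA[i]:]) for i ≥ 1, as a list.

rank→(start, suffix):
  0 → (2, 'aacbbc')
  1 → (3, 'acbbc')
  2 → (1, 'baacbbc')
  3 → (0, 'bbaacbbc')
  4 → (5, 'bbc')
  5 → (6, 'bc')
  6 → (7, 'c')
  7 → (4, 'cbbc')

SA = [2, 3, 1, 0, 5, 6, 7, 4]
[i] adj suffixes → lcp
  [1] 2/3 → 1 ('a')
  [2] 3/1 → 0 ('')
  [3] 1/0 → 1 ('b')
  [4] 0/5 → 2 ('bb')
  [5] 5/6 → 1 ('b')
  [6] 6/7 → 0 ('')
  [7] 7/4 → 1 ('c')

[0, 1, 0, 1, 2, 1, 0, 1]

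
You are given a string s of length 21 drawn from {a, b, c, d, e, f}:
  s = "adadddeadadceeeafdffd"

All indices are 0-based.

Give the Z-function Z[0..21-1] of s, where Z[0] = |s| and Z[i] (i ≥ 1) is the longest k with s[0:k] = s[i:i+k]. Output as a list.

[21, 0, 2, 0, 0, 0, 0, 4, 0, 2, 0, 0, 0, 0, 0, 1, 0, 0, 0, 0, 0]

Z[0]=21
i=1: i≥r, start 0; Z[1]=0
i=2: i≥r, start 0; Z[2]=2 extend→box=[2,4)
i=3: min(r-i=1, Z[1]=0)=0; Z[3]=0
i=4: i≥r, start 0; Z[4]=0
i=5: i≥r, start 0; Z[5]=0
i=6: i≥r, start 0; Z[6]=0
i=7: i≥r, start 0; Z[7]=4 extend→box=[7,11)
i=8: min(r-i=3, Z[1]=0)=0; Z[8]=0
i=9: min(r-i=2, Z[2]=2)=2; Z[9]=2
i=10: min(r-i=1, Z[3]=0)=0; Z[10]=0
i=11: i≥r, start 0; Z[11]=0
i=12: i≥r, start 0; Z[12]=0
i=13: i≥r, start 0; Z[13]=0
i=14: i≥r, start 0; Z[14]=0
i=15: i≥r, start 0; Z[15]=1 extend→box=[15,16)
i=16: i≥r, start 0; Z[16]=0
i=17: i≥r, start 0; Z[17]=0
i=18: i≥r, start 0; Z[18]=0
i=19: i≥r, start 0; Z[19]=0
i=20: i≥r, start 0; Z[20]=0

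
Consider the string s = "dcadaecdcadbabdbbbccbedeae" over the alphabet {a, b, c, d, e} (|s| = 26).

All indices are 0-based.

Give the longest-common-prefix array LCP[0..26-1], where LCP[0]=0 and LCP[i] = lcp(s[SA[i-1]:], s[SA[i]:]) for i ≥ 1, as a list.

[0, 1, 2, 1, 2, 0, 1, 2, 1, 1, 1, 0, 3, 1, 1, 1, 0, 1, 2, 1, 4, 1, 0, 1, 1, 1]

sorted suffixes:
  #0 SA[0]=12  'abdbbbccbedeae'
  #1 SA[1]=2  'adaecdcadbabdbbbccbedeae'
  #2 SA[2]=9  'adbabdbbbccbedeae'
  #3 SA[3]=24  'ae'
  #4 SA[4]=4  'aecdcadbabdbbbccbedeae'
  #5 SA[5]=11  'babdbbbccbedeae'
  #6 SA[6]=15  'bbbccbedeae'
  #7 SA[7]=16  'bbccbedeae'
  #8 SA[8]=17  'bccbedeae'
  #9 SA[9]=13  'bdbbbccbedeae'
  #10 SA[10]=20  'bedeae'
  #11 SA[11]=1  'cadaecdcadbabdbbbccbedeae'
  #12 SA[12]=8  'cadbabdbbbccbedeae'
  #13 SA[13]=19  'cbedeae'
  #14 SA[14]=18  'ccbedeae'
  #15 SA[15]=6  'cdcadbabdbbbccbedeae'
  #16 SA[16]=3  'daecdcadbabdbbbccbedeae'
  #17 SA[17]=10  'dbabdbbbccbedeae'
  #18 SA[18]=14  'dbbbccbedeae'
  #19 SA[19]=0  'dcadaecdcadbabdbbbccbedeae'
  #20 SA[20]=7  'dcadbabdbbbccbedeae'
  #21 SA[21]=22  'deae'
  #22 SA[22]=25  'e'
  #23 SA[23]=23  'eae'
  #24 SA[24]=5  'ecdcadbabdbbbccbedeae'
  #25 SA[25]=21  'edeae'

SA = [12, 2, 9, 24, 4, 11, 15, 16, 17, 13, 20, 1, 8, 19, 18, 6, 3, 10, 14, 0, 7, 22, 25, 23, 5, 21]
rank  pair      lcp
   1  s[12:],s[2:]  1  'a'
   2  s[2:],s[9:]  2  'ad'
   3  s[9:],s[24:]  1  'a'
   4  s[24:],s[4:]  2  'ae'
   5  s[4:],s[11:]  0  ''
   6  s[11:],s[15:]  1  'b'
   7  s[15:],s[16:]  2  'bb'
   8  s[16:],s[17:]  1  'b'
   9  s[17:],s[13:]  1  'b'
  10  s[13:],s[20:]  1  'b'
  11  s[20:],s[1:]  0  ''
  12  s[1:],s[8:]  3  'cad'
  13  s[8:],s[19:]  1  'c'
  14  s[19:],s[18:]  1  'c'
  15  s[18:],s[6:]  1  'c'
  16  s[6:],s[3:]  0  ''
  17  s[3:],s[10:]  1  'd'
  18  s[10:],s[14:]  2  'db'
  19  s[14:],s[0:]  1  'd'
  20  s[0:],s[7:]  4  'dcad'
  21  s[7:],s[22:]  1  'd'
  22  s[22:],s[25:]  0  ''
  23  s[25:],s[23:]  1  'e'
  24  s[23:],s[5:]  1  'e'
  25  s[5:],s[21:]  1  'e'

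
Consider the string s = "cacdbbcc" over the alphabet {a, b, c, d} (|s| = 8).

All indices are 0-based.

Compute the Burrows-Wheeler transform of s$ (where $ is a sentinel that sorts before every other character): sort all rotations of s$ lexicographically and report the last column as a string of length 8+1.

rank  rotation   last
    0  $cacdbbcc  c
    1  acdbbcc$c  c
    2  bbcc$cacd  d
    3  bcc$cacdb  b
    4  c$cacdbbc  c
    5  cacdbbcc$  $
    6  cc$cacdbb  b
    7  cdbbcc$ca  a
    8  dbbcc$cac  c

ccdbc$bac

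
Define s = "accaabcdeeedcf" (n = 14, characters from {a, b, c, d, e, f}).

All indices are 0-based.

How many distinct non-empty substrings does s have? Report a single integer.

rank | idx | suffix
   0 |   3 | aabcdeeedcf
   1 |   4 | abcdeeedcf
   2 |   0 | accaabcdeeedcf
   3 |   5 | bcdeeedcf
   4 |   2 | caabcdeeedcf
   5 |   1 | ccaabcdeeedcf
   6 |   6 | cdeeedcf
   7 |  12 | cf
   8 |  11 | dcf
   9 |   7 | deeedcf
  10 |  10 | edcf
  11 |   9 | eedcf
  12 |   8 | eeedcf
  13 |  13 | f

SA = [3, 4, 0, 5, 2, 1, 6, 12, 11, 7, 10, 9, 8, 13]
rank  pair      lcp
   1  s[3:],s[4:]  1  'a'
   2  s[4:],s[0:]  1  'a'
   3  s[0:],s[5:]  0  ''
   4  s[5:],s[2:]  0  ''
   5  s[2:],s[1:]  1  'c'
   6  s[1:],s[6:]  1  'c'
   7  s[6:],s[12:]  1  'c'
   8  s[12:],s[11:]  0  ''
   9  s[11:],s[7:]  1  'd'
  10  s[7:],s[10:]  0  ''
  11  s[10:],s[9:]  1  'e'
  12  s[9:],s[8:]  2  'ee'
  13  s[8:],s[13:]  0  ''

n(n+1)/2 = 14·15/2 = 105
Σ LCP = 0 + 1 + 1 + 0 + 0 + 1 + 1 + 1 + 0 + 1 + 0 + 1 + 2 + 0 = 9
distinct = 105 − 9 = 96

96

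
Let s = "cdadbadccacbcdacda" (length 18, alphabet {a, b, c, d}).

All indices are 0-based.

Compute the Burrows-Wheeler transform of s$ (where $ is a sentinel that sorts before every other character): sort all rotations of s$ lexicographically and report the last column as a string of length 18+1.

adcddbdccadab$cccaa

rank  rotation             last
    0  $cdadbadccacbcdacda  a
    1  a$cdadbadccacbcdacd  d
    2  acbcdacda$cdadbadcc  c
    3  acda$cdadbadccacbcd  d
    4  adbadccacbcdacda$cd  d
    5  adccacbcdacda$cdadb  b
    6  badccacbcdacda$cdad  d
    7  bcdacda$cdadbadccac  c
    8  cacbcdacda$cdadbadc  c
    9  cbcdacda$cdadbadcca  a
   10  ccacbcdacda$cdadbad  d
   11  cda$cdadbadccacbcda  a
   12  cdacda$cdadbadccacb  b
   13  cdadbadccacbcdacda$  $
   14  da$cdadbadccacbcdac  c
   15  dacda$cdadbadccacbc  c
   16  dadbadccacbcdacda$c  c
   17  dbadccacbcdacda$cda  a
   18  dccacbcdacda$cdadba  a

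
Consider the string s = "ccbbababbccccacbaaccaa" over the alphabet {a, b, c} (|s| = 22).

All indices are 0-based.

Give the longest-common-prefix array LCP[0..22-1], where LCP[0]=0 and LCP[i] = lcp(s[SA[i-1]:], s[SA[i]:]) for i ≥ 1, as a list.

[0, 1, 2, 1, 2, 1, 2, 0, 2, 3, 1, 2, 1, 0, 2, 1, 2, 1, 3, 2, 2, 3]

rank | idx | suffix
   0 |  21 | a
   1 |  20 | aa
   2 |  16 | aaccaa
   3 |   4 | ababbccccacbaaccaa
   4 |   6 | abbccccacbaaccaa
   5 |  13 | acbaaccaa
   6 |  17 | accaa
   7 |  15 | baaccaa
   8 |   3 | bababbccccacbaaccaa
   9 |   5 | babbccccacbaaccaa
  10 |   2 | bbababbccccacbaaccaa
  11 |   7 | bbccccacbaaccaa
  12 |   8 | bccccacbaaccaa
  13 |  19 | caa
  14 |  12 | cacbaaccaa
  15 |  14 | cbaaccaa
  16 |   1 | cbbababbccccacbaaccaa
  17 |  18 | ccaa
  18 |  11 | ccacbaaccaa
  19 |   0 | ccbbababbccccacbaaccaa
  20 |  10 | cccacbaaccaa
  21 |   9 | ccccacbaaccaa

SA = [21, 20, 16, 4, 6, 13, 17, 15, 3, 5, 2, 7, 8, 19, 12, 14, 1, 18, 11, 0, 10, 9]
i: (SA[i-1],SA[i]) lcp shared
  1: (21,20) 1 'a'
  2: (20,16) 2 'aa'
  3: (16,4) 1 'a'
  4: (4,6) 2 'ab'
  5: (6,13) 1 'a'
  6: (13,17) 2 'ac'
  7: (17,15) 0 ''
  8: (15,3) 2 'ba'
  9: (3,5) 3 'bab'
  10: (5,2) 1 'b'
  11: (2,7) 2 'bb'
  12: (7,8) 1 'b'
  13: (8,19) 0 ''
  14: (19,12) 2 'ca'
  15: (12,14) 1 'c'
  16: (14,1) 2 'cb'
  17: (1,18) 1 'c'
  18: (18,11) 3 'cca'
  19: (11,0) 2 'cc'
  20: (0,10) 2 'cc'
  21: (10,9) 3 'ccc'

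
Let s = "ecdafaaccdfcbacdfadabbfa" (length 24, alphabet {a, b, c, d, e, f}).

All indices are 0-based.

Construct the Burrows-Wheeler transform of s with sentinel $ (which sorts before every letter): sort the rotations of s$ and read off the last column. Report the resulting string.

affdabfdcabfaeacaccc$badd

rank  rotation                   last
    0  $ecdafaaccdfcbacdfadabbfa  a
    1  a$ecdafaaccdfcbacdfadabbf  f
    2  aaccdfcbacdfadabbfa$ecdaf  f
    3  abbfa$ecdafaaccdfcbacdfad  d
    4  accdfcbacdfadabbfa$ecdafa  a
    5  acdfadabbfa$ecdafaaccdfcb  b
    6  adabbfa$ecdafaaccdfcbacdf  f
    7  afaaccdfcbacdfadabbfa$ecd  d
    8  bacdfadabbfa$ecdafaaccdfc  c
    9  bbfa$ecdafaaccdfcbacdfada  a
   10  bfa$ecdafaaccdfcbacdfadab  b
   11  cbacdfadabbfa$ecdafaaccdf  f
   12  ccdfcbacdfadabbfa$ecdafaa  a
   13  cdafaaccdfcbacdfadabbfa$e  e
   14  cdfadabbfa$ecdafaaccdfcba  a
   15  cdfcbacdfadabbfa$ecdafaac  c
   16  dabbfa$ecdafaaccdfcbacdfa  a
   17  dafaaccdfcbacdfadabbfa$ec  c
   18  dfadabbfa$ecdafaaccdfcbac  c
   19  dfcbacdfadabbfa$ecdafaacc  c
   20  ecdafaaccdfcbacdfadabbfa$  $
   21  fa$ecdafaaccdfcbacdfadabb  b
   22  faaccdfcbacdfadabbfa$ecda  a
   23  fadabbfa$ecdafaaccdfcbacd  d
   24  fcbacdfadabbfa$ecdafaaccd  d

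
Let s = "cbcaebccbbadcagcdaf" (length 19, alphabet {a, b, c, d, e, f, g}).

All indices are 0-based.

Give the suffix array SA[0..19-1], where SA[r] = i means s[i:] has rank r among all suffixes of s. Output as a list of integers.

[10, 3, 17, 13, 9, 8, 1, 5, 2, 12, 7, 0, 6, 15, 16, 11, 4, 18, 14]

rank | idx | suffix
   0 |  10 | adcagcdaf
   1 |   3 | aebccbbadcagcdaf
   2 |  17 | af
   3 |  13 | agcdaf
   4 |   9 | badcagcdaf
   5 |   8 | bbadcagcdaf
   6 |   1 | bcaebccbbadcagcdaf
   7 |   5 | bccbbadcagcdaf
   8 |   2 | caebccbbadcagcdaf
   9 |  12 | cagcdaf
  10 |   7 | cbbadcagcdaf
  11 |   0 | cbcaebccbbadcagcdaf
  12 |   6 | ccbbadcagcdaf
  13 |  15 | cdaf
  14 |  16 | daf
  15 |  11 | dcagcdaf
  16 |   4 | ebccbbadcagcdaf
  17 |  18 | f
  18 |  14 | gcdaf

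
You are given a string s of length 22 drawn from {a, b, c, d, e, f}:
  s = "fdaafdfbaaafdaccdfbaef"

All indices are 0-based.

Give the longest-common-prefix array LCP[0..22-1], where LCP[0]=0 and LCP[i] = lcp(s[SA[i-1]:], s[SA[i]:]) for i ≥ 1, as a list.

rank | idx | suffix
   0 |   8 | aaafdaccdfbaef
   1 |   9 | aafdaccdfbaef
   2 |   2 | aafdfbaaafdaccdfbaef
   3 |  13 | accdfbaef
   4 |  19 | aef
   5 |  10 | afdaccdfbaef
   6 |   3 | afdfbaaafdaccdfbaef
   7 |   7 | baaafdaccdfbaef
   8 |  18 | baef
   9 |  14 | ccdfbaef
  10 |  15 | cdfbaef
  11 |   1 | daafdfbaaafdaccdfbaef
  12 |  12 | daccdfbaef
  13 |   5 | dfbaaafdaccdfbaef
  14 |  16 | dfbaef
  15 |  20 | ef
  16 |  21 | f
  17 |   6 | fbaaafdaccdfbaef
  18 |  17 | fbaef
  19 |   0 | fdaafdfbaaafdaccdfbaef
  20 |  11 | fdaccdfbaef
  21 |   4 | fdfbaaafdaccdfbaef

SA = [8, 9, 2, 13, 19, 10, 3, 7, 18, 14, 15, 1, 12, 5, 16, 20, 21, 6, 17, 0, 11, 4]
[i] adj suffixes → lcp
  [1] 8/9 → 2 ('aa')
  [2] 9/2 → 4 ('aafd')
  [3] 2/13 → 1 ('a')
  [4] 13/19 → 1 ('a')
  [5] 19/10 → 1 ('a')
  [6] 10/3 → 3 ('afd')
  [7] 3/7 → 0 ('')
  [8] 7/18 → 2 ('ba')
  [9] 18/14 → 0 ('')
  [10] 14/15 → 1 ('c')
  [11] 15/1 → 0 ('')
  [12] 1/12 → 2 ('da')
  [13] 12/5 → 1 ('d')
  [14] 5/16 → 4 ('dfba')
  [15] 16/20 → 0 ('')
  [16] 20/21 → 0 ('')
  [17] 21/6 → 1 ('f')
  [18] 6/17 → 3 ('fba')
  [19] 17/0 → 1 ('f')
  [20] 0/11 → 3 ('fda')
  [21] 11/4 → 2 ('fd')

[0, 2, 4, 1, 1, 1, 3, 0, 2, 0, 1, 0, 2, 1, 4, 0, 0, 1, 3, 1, 3, 2]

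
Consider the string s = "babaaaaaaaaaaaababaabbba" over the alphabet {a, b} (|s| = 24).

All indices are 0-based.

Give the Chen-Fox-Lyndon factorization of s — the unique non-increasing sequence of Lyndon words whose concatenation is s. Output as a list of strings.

emit factor 1: 'b' (i=0, period=1)
emit factor 2: 'ab' (i=1, period=2)
emit factor 3: 'aaaaaaaaaaaababaabbb' (i=3, period=20)
emit factor 4: 'a' (i=23, period=1)

["b", "ab", "aaaaaaaaaaaababaabbb", "a"]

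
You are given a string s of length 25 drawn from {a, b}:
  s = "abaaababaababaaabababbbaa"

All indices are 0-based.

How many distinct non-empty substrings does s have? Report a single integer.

rank→(start, suffix):
  0 → (24, 'a')
  1 → (23, 'aa')
  2 → (2, 'aaababaababaaabababbbaa')
  3 → (13, 'aaabababbbaa')
  4 → (8, 'aababaaabababbbaa')
  5 → (3, 'aababaababaaabababbbaa')
  6 → (14, 'aabababbbaa')
  7 → (0, 'abaaababaababaaabababbbaa')
  8 → (11, 'abaaabababbbaa')
  9 → (6, 'abaababaaabababbbaa')
  10 → (9, 'ababaaabababbbaa')
  11 → (4, 'ababaababaaabababbbaa')
  12 → (15, 'abababbbaa')
  13 → (17, 'ababbbaa')
  14 → (19, 'abbbaa')
  15 → (22, 'baa')
  16 → (1, 'baaababaababaaabababbbaa')
  17 → (12, 'baaabababbbaa')
  18 → (7, 'baababaaabababbbaa')
  19 → (10, 'babaaabababbbaa')
  20 → (5, 'babaababaaabababbbaa')
  21 → (16, 'bababbbaa')
  22 → (18, 'babbbaa')
  23 → (21, 'bbaa')
  24 → (20, 'bbbaa')

SA = [24, 23, 2, 13, 8, 3, 14, 0, 11, 6, 9, 4, 15, 17, 19, 22, 1, 12, 7, 10, 5, 16, 18, 21, 20]
rank  pair      lcp
   1  s[24:],s[23:]  1  'a'
   2  s[23:],s[2:]  2  'aa'
   3  s[2:],s[13:]  7  'aaababa'
   4  s[13:],s[8:]  2  'aa'
   5  s[8:],s[3:]  7  'aababaa'
   6  s[3:],s[14:]  6  'aababa'
   7  s[14:],s[0:]  1  'a'
   8  s[0:],s[11:]  9  'abaaababa'
   9  s[11:],s[6:]  4  'abaa'
  10  s[6:],s[9:]  3  'aba'
  11  s[9:],s[4:]  6  'ababaa'
  12  s[4:],s[15:]  5  'ababa'
  13  s[15:],s[17:]  4  'abab'
  14  s[17:],s[19:]  2  'ab'
  15  s[19:],s[22:]  0  ''
  16  s[22:],s[1:]  3  'baa'
  17  s[1:],s[12:]  8  'baaababa'
  18  s[12:],s[7:]  3  'baa'
  19  s[7:],s[10:]  2  'ba'
  20  s[10:],s[5:]  5  'babaa'
  21  s[5:],s[16:]  4  'baba'
  22  s[16:],s[18:]  3  'bab'
  23  s[18:],s[21:]  1  'b'
  24  s[21:],s[20:]  2  'bb'

n(n+1)/2 = 25·26/2 = 325
Σ LCP = 0 + 1 + 2 + 7 + 2 + 7 + 6 + 1 + 9 + 4 + 3 + 6 + 5 + 4 + 2 + 0 + 3 + 8 + 3 + 2 + 5 + 4 + 3 + 1 + 2 = 90
distinct = 325 − 90 = 235

235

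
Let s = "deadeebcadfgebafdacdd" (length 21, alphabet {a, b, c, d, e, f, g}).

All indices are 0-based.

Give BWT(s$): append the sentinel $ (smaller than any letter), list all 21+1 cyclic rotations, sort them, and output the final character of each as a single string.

ddecbeebadfc$aadgedadf

rank  rotation                last
    0  $deadeebcadfgebafdacdd  d
    1  acdd$deadeebcadfgebafd  d
    2  adeebcadfgebafdacdd$de  e
    3  adfgebafdacdd$deadeebc  c
    4  afdacdd$deadeebcadfgeb  b
    5  bafdacdd$deadeebcadfge  e
    6  bcadfgebafdacdd$deadee  e
    7  cadfgebafdacdd$deadeeb  b
    8  cdd$deadeebcadfgebafda  a
    9  d$deadeebcadfgebafdacd  d
   10  dacdd$deadeebcadfgebaf  f
   11  dd$deadeebcadfgebafdac  c
   12  deadeebcadfgebafdacdd$  $
   13  deebcadfgebafdacdd$dea  a
   14  dfgebafdacdd$deadeebca  a
   15  eadeebcadfgebafdacdd$d  d
   16  ebafdacdd$deadeebcadfg  g
   17  ebcadfgebafdacdd$deade  e
   18  eebcadfgebafdacdd$dead  d
   19  fdacdd$deadeebcadfgeba  a
   20  fgebafdacdd$deadeebcad  d
   21  gebafdacdd$deadeebcadf  f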